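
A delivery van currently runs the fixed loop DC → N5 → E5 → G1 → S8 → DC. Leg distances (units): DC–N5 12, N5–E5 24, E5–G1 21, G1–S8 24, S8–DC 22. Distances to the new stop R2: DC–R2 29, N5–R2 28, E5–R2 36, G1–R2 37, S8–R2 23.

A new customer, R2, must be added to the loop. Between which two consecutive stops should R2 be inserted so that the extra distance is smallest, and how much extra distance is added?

Insertion cost between consecutive stops i–j is d(i,R2) + d(R2,j) − d(i,j):
  between DC and N5: 29 + 28 − 12 = 45
  between N5 and E5: 28 + 36 − 24 = 40
  between E5 and G1: 36 + 37 − 21 = 52
  between G1 and S8: 37 + 23 − 24 = 36
  between S8 and DC: 23 + 29 − 22 = 30
Cheapest insertion is between S8 and DC, adding 30.
New total = 103 + 30 = 133.

Adding 30 by placing R2 on the S8–DC leg.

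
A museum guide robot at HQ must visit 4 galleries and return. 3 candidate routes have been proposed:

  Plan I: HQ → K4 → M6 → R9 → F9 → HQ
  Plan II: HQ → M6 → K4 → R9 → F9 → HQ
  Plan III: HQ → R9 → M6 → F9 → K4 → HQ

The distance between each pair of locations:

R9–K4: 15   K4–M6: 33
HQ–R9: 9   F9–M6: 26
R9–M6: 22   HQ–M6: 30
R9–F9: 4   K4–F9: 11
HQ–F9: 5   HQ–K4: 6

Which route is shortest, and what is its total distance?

70 — Plan I is the shortest.

Plan I: 6 + 33 + 22 + 4 + 5 = 70
Plan II: 30 + 33 + 15 + 4 + 5 = 87
Plan III: 9 + 22 + 26 + 11 + 6 = 74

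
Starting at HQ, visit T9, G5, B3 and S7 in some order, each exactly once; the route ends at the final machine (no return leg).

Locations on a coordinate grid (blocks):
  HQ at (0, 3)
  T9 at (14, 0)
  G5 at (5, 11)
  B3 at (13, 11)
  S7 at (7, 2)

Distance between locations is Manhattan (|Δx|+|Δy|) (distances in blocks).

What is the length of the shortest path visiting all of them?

Shortest open route: 37 blocks.

There are 4! = 24 possible orderings.
HQ→T9→G5→B3→S7: 17+20+8+15 = 60
HQ→T9→G5→S7→B3: 17+20+11+15 = 63
HQ→T9→B3→G5→S7: 17+12+8+11 = 48
HQ→T9→B3→S7→G5: 17+12+15+11 = 55
HQ→T9→S7→G5→B3: 17+9+11+8 = 45
HQ→T9→S7→B3→G5: 17+9+15+8 = 49
HQ→G5→T9→B3→S7: 13+20+12+15 = 60
HQ→G5→T9→S7→B3: 13+20+9+15 = 57
HQ→G5→B3→T9→S7: 13+8+12+9 = 42
HQ→G5→B3→S7→T9: 13+8+15+9 = 45
HQ→G5→S7→T9→B3: 13+11+9+12 = 45
HQ→G5→S7→B3→T9: 13+11+15+12 = 51
HQ→B3→T9→G5→S7: 21+12+20+11 = 64
HQ→B3→T9→S7→G5: 21+12+9+11 = 53
… (10 more)
HQ→S7→T9→B3→G5: 8+9+12+8 = 37  ← best
The minimum is 37.
One shortest path: HQ → S7 → T9 → B3 → G5.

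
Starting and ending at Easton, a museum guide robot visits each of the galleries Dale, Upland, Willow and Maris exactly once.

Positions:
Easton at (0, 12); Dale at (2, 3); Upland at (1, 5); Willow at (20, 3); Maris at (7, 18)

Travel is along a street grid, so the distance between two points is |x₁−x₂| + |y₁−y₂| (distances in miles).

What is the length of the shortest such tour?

There are 12 distinct closed tours to check (reversals are equivalent).
Easton-Dale-Upland-Willow-Maris-Easton: 11+3+21+28+13 = 76
Easton-Dale-Upland-Maris-Willow-Easton: 11+3+19+28+29 = 90
Easton-Dale-Willow-Upland-Maris-Easton: 11+18+21+19+13 = 82
Easton-Dale-Willow-Maris-Upland-Easton: 11+18+28+19+8 = 84
Easton-Dale-Maris-Upland-Willow-Easton: 11+20+19+21+29 = 100
Easton-Dale-Maris-Willow-Upland-Easton: 11+20+28+21+8 = 88
Easton-Upland-Dale-Willow-Maris-Easton: 8+3+18+28+13 = 70
Easton-Upland-Dale-Maris-Willow-Easton: 8+3+20+28+29 = 88
Easton-Upland-Willow-Dale-Maris-Easton: 8+21+18+20+13 = 80
Easton-Upland-Maris-Dale-Willow-Easton: 8+19+20+18+29 = 94
Easton-Willow-Dale-Upland-Maris-Easton: 29+18+3+19+13 = 82
Easton-Willow-Upland-Dale-Maris-Easton: 29+21+3+20+13 = 86
The minimum is 70.
One optimal route: Easton → Upland → Dale → Willow → Maris → Easton (or its reverse).

Minimum total distance: 70 miles.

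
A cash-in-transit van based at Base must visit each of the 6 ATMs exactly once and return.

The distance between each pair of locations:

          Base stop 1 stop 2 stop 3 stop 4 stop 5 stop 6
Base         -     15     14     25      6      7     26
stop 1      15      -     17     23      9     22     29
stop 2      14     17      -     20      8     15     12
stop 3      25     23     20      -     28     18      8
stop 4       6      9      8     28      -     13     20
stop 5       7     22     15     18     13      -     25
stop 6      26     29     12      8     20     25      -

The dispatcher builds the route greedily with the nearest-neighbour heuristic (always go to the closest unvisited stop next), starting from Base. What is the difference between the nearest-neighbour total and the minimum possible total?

12 longer than the optimal tour.

From Base: stop 4=6, stop 5=7, stop 2=14, stop 1=15, stop 3=25, stop 6=26 → choose stop 4 (6).
From stop 4: stop 2=8, stop 1=9, stop 5=13, stop 6=20, stop 3=28 → choose stop 2 (8).
From stop 2: stop 6=12, stop 5=15, stop 1=17, stop 3=20 → choose stop 6 (12).
From stop 6: stop 3=8, stop 5=25, stop 1=29 → choose stop 3 (8).
From stop 3: stop 5=18, stop 1=23 → choose stop 5 (18).
From stop 5: stop 1=22 → choose stop 1 (22).
NN route Base → stop 4 → stop 2 → stop 6 → stop 3 → stop 5 → stop 1 → Base costs 89.
Optimal: Base → stop 1 → stop 4 → stop 2 → stop 6 → stop 3 → stop 5 → Base costs 77 (by enumerating all 360 distinct tours).
Excess = 89 − 77 = 12.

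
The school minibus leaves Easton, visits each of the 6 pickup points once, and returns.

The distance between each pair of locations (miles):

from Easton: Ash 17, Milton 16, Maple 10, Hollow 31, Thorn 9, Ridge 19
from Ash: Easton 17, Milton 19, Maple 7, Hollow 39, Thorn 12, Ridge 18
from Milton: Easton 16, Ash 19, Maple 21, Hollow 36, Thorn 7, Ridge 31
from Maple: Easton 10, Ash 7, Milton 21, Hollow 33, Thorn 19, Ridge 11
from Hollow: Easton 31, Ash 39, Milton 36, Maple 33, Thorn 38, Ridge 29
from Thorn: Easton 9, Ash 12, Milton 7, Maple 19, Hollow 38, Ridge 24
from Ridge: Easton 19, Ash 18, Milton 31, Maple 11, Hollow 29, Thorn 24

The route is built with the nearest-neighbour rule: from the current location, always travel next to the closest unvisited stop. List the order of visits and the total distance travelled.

Total distance 113 miles via the nearest-neighbour route Easton → Thorn → Milton → Ash → Maple → Ridge → Hollow → Easton.

From Easton: distances to unvisited — Thorn=9, Maple=10, Milton=16, Ash=17, Ridge=19, Hollow=31. Nearest is Thorn (9).
From Thorn: distances to unvisited — Milton=7, Ash=12, Maple=19, Ridge=24, Hollow=38. Nearest is Milton (7).
From Milton: distances to unvisited — Ash=19, Maple=21, Ridge=31, Hollow=36. Nearest is Ash (19).
From Ash: distances to unvisited — Maple=7, Ridge=18, Hollow=39. Nearest is Maple (7).
From Maple: distances to unvisited — Ridge=11, Hollow=33. Nearest is Ridge (11).
From Ridge: distances to unvisited — Hollow=29. Nearest is Hollow (29).
Return Hollow→Easton: 31.
Total = 9 + 7 + 19 + 7 + 11 + 29 + 31 = 113.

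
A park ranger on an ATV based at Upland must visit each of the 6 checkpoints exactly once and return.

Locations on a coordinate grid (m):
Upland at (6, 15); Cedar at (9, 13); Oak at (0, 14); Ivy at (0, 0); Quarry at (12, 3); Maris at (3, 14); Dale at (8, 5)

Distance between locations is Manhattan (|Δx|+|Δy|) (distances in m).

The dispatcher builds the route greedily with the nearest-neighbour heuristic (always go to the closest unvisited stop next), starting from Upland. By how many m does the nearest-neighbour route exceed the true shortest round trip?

The nearest-neighbour route is 12 m longer than optimal.

From Upland: Maris=4, Cedar=5, Oak=7, Dale=12, Quarry=18, Ivy=21 → choose Maris (4).
From Maris: Oak=3, Cedar=7, Dale=14, Ivy=17, Quarry=20 → choose Oak (3).
From Oak: Cedar=10, Ivy=14, Dale=17, Quarry=23 → choose Cedar (10).
From Cedar: Dale=9, Quarry=13, Ivy=22 → choose Dale (9).
From Dale: Quarry=6, Ivy=13 → choose Quarry (6).
From Quarry: Ivy=15 → choose Ivy (15).
NN route Upland → Maris → Oak → Cedar → Dale → Quarry → Ivy → Upland costs 68.
Optimal: Upland → Cedar → Dale → Quarry → Ivy → Oak → Maris → Upland costs 56 (by enumerating all 360 distinct tours).
Excess = 68 − 56 = 12.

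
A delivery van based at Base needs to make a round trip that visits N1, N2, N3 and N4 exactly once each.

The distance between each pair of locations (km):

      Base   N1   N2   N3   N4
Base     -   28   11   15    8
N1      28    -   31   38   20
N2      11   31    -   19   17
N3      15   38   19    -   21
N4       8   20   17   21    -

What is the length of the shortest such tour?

With 4 stops there are 4!/2 = 12 distinct round trips (a route and its reverse cost the same).
Base→N1→N2→N3→N4→Base: 28+31+19+21+8 = 107
Base→N1→N2→N4→N3→Base: 28+31+17+21+15 = 112
Base→N1→N3→N2→N4→Base: 28+38+19+17+8 = 110
Base→N1→N3→N4→N2→Base: 28+38+21+17+11 = 115
Base→N1→N4→N2→N3→Base: 28+20+17+19+15 = 99
Base→N1→N4→N3→N2→Base: 28+20+21+19+11 = 99
Base→N2→N1→N3→N4→Base: 11+31+38+21+8 = 109
Base→N2→N1→N4→N3→Base: 11+31+20+21+15 = 98
Base→N2→N3→N1→N4→Base: 11+19+38+20+8 = 96
Base→N2→N4→N1→N3→Base: 11+17+20+38+15 = 101
Base→N3→N1→N2→N4→Base: 15+38+31+17+8 = 109
Base→N3→N2→N1→N4→Base: 15+19+31+20+8 = 93
The minimum is 93.
One optimal route: Base → N3 → N2 → N1 → N4 → Base (or its reverse).

93 km — the shortest possible round trip.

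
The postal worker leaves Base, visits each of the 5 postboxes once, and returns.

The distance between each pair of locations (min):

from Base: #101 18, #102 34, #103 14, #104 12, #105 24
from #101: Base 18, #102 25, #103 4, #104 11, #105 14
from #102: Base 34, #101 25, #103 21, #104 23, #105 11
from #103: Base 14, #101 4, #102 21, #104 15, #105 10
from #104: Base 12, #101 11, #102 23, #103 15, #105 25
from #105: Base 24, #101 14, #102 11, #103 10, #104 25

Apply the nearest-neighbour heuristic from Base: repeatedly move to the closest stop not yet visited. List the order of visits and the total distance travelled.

From Base: distances to unvisited — #104=12, #103=14, #101=18, #105=24, #102=34. Nearest is #104 (12).
From #104: distances to unvisited — #101=11, #103=15, #102=23, #105=25. Nearest is #101 (11).
From #101: distances to unvisited — #103=4, #105=14, #102=25. Nearest is #103 (4).
From #103: distances to unvisited — #105=10, #102=21. Nearest is #105 (10).
From #105: distances to unvisited — #102=11. Nearest is #102 (11).
Return #102→Base: 34.
Total = 12 + 11 + 4 + 10 + 11 + 34 = 82.

Total distance 82 min via the nearest-neighbour route Base → #104 → #101 → #103 → #105 → #102 → Base.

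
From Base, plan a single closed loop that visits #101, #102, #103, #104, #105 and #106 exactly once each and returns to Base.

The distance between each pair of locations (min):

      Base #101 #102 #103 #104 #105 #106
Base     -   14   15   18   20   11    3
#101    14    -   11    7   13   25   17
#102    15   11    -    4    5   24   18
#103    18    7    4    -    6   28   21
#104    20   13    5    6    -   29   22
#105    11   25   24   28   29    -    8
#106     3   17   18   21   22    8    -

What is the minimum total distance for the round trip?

There are 360 distinct closed tours to check (reversals are equivalent).
Base→#101→#102→#103→#104→#105→#106→Base: 14+11+4+6+29+8+3 = 75
Base→#101→#102→#103→#104→#106→#105→Base: 14+11+4+6+22+8+11 = 76
Base→#101→#102→#103→#105→#104→#106→Base: 14+11+4+28+29+22+3 = 111
Base→#101→#102→#103→#105→#106→#104→Base: 14+11+4+28+8+22+20 = 107
Base→#101→#102→#103→#106→#104→#105→Base: 14+11+4+21+22+29+11 = 112
Base→#101→#102→#103→#106→#105→#104→Base: 14+11+4+21+8+29+20 = 107
Base→#101→#102→#104→#103→#105→#106→Base: 14+11+5+6+28+8+3 = 75
Base→#101→#102→#104→#103→#106→#105→Base: 14+11+5+6+21+8+11 = 76
… (352 more)
Base→#101→#103→#104→#102→#105→#106→Base: 14+7+6+5+24+8+3 = 67  ← best
The minimum is 67.
One optimal route: Base → #101 → #103 → #104 → #102 → #105 → #106 → Base (or its reverse).

Shortest round trip = 67 min.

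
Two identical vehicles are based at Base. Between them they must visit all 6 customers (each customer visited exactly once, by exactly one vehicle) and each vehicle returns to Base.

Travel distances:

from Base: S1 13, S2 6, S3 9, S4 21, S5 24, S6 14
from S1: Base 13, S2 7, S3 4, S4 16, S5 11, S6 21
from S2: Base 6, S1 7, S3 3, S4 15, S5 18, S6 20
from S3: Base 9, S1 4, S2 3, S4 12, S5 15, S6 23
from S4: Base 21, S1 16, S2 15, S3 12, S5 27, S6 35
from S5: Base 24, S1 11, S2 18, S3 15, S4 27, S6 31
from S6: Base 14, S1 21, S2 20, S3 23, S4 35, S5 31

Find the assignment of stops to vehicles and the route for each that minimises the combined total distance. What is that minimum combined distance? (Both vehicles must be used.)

Minimum combined distance: 100.

Check every non-empty split of the stops between the two vehicles; for each half take its own optimal tour:
  {S1} + {S2, S3, S4, S5, S6}: 26 + 93 = 119
  {S2} + {S1, S3, S4, S5, S6}: 12 + 93 = 105
  {S1, S2} + {S3, S4, S5, S6}: 26 + 93 = 119
  {S3} + {S1, S2, S4, S5, S6}: 18 + 93 = 111
  {S1, S3} + {S2, S4, S5, S6}: 26 + 93 = 119
  {S2, S3} + {S1, S4, S5, S6}: 18 + 93 = 111
  … (31 splits in total)
  {S1, S2, S3, S4, S5} + {S6}: 72 + 28 = 100  ← best
Best: vehicle 1 Base → S1 → S5 → S3 → S4 → S2 → Base = 72; vehicle 2 Base → S6 → Base = 28; combined 100.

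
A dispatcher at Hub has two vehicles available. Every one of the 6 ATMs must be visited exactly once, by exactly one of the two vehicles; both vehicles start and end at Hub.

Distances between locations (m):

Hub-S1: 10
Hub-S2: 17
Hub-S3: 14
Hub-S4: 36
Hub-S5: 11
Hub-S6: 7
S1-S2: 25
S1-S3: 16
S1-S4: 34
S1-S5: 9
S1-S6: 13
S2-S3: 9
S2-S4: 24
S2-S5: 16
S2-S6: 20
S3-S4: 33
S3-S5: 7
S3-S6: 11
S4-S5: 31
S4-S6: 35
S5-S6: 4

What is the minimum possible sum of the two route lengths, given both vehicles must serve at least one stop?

107 m — the smallest possible combined total.

There are 2^5 − 1 = 31 ways to divide the 6 stops into two non-empty groups. For each, the best each vehicle can do is its own shortest tour through its group:
  {S1} + {S2, S3, S4, S5, S6}: 20 + 87 = 107
  {S2} + {S1, S3, S4, S5, S6}: 34 + 95 = 129
  {S1, S2} + {S3, S4, S5, S6}: 52 + 87 = 139
  {S3} + {S1, S2, S4, S5, S6}: 28 + 95 = 123
  {S1, S3} + {S2, S4, S5, S6}: 40 + 83 = 123
  {S2, S3} + {S1, S4, S5, S6}: 40 + 86 = 126
  … (31 splits in total)
Best: vehicle 1 Hub → S1 → Hub = 20; vehicle 2 Hub → S4 → S2 → S3 → S5 → S6 → Hub = 87; combined 107.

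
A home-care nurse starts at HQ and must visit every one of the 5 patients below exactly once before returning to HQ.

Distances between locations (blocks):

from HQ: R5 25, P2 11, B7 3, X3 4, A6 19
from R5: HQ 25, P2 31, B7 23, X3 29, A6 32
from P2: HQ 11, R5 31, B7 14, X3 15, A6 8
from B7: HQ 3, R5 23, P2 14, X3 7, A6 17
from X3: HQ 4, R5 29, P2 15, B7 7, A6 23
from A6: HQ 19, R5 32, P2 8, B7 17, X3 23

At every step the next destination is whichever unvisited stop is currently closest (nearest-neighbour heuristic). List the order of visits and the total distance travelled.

At HQ the remaining stops are B7 3, X3 4, P2 11, A6 19, R5 25; go to B7.
At B7 the remaining stops are X3 7, P2 14, A6 17, R5 23; go to X3.
At X3 the remaining stops are P2 15, A6 23, R5 29; go to P2.
At P2 the remaining stops are A6 8, R5 31; go to A6.
At A6 the remaining stops are R5 32; go to R5.
Return R5→HQ: 25.
Total = 3 + 7 + 15 + 8 + 32 + 25 = 90.

Nearest-neighbour total = 90 blocks; route HQ → B7 → X3 → P2 → A6 → R5 → HQ.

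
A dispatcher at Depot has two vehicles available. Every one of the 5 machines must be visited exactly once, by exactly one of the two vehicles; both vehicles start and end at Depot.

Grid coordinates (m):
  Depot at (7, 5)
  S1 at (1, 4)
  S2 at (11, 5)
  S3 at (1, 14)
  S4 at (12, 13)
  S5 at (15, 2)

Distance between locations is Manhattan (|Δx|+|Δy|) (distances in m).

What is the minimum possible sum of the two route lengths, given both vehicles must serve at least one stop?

There are 2^4 − 1 = 15 ways to divide the 5 stops into two non-empty groups. For each, the best each vehicle can do is its own shortest tour through its group:
  {S1} + {S2, S3, S4, S5}: 14 + 52 = 66
  {S2} + {S1, S3, S4, S5}: 8 + 54 = 62
  {S1, S2} + {S3, S4, S5}: 22 + 52 = 74
  {S3} + {S1, S2, S4, S5}: 30 + 50 = 80
  {S1, S3} + {S2, S4, S5}: 32 + 38 = 70
  {S2, S3} + {S1, S4, S5}: 38 + 50 = 88
  … (15 splits in total)
Best: vehicle 1 Depot → S2 → Depot = 8; vehicle 2 Depot → S1 → S3 → S4 → S5 → Depot = 54; combined 62.

62 m — the smallest possible combined total.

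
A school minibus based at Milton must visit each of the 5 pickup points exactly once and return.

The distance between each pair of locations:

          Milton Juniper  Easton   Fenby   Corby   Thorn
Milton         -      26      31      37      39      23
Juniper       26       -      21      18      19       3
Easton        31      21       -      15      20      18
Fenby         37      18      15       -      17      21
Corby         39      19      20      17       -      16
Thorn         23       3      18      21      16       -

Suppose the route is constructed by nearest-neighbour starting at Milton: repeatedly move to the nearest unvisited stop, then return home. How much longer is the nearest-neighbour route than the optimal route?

10 longer than the optimal tour.

From Milton: Thorn=23, Juniper=26, Easton=31, Fenby=37, Corby=39 → choose Thorn (23).
From Thorn: Juniper=3, Corby=16, Easton=18, Fenby=21 → choose Juniper (3).
From Juniper: Fenby=18, Corby=19, Easton=21 → choose Fenby (18).
From Fenby: Easton=15, Corby=17 → choose Easton (15).
From Easton: Corby=20 → choose Corby (20).
NN route Milton → Thorn → Juniper → Fenby → Easton → Corby → Milton costs 118.
Optimal: Milton → Juniper → Thorn → Corby → Fenby → Easton → Milton costs 108 (by enumerating all 60 distinct tours).
Excess = 118 − 108 = 10.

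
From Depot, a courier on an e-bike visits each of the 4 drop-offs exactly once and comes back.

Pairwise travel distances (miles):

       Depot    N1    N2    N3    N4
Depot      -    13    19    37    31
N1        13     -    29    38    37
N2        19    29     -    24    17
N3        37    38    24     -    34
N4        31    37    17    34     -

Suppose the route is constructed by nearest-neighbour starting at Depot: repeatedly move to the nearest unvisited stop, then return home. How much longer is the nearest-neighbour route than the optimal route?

From Depot: N1=13, N2=19, N4=31, N3=37 → choose N1 (13).
From N1: N2=29, N4=37, N3=38 → choose N2 (29).
From N2: N4=17, N3=24 → choose N4 (17).
From N4: N3=34 → choose N3 (34).
NN route Depot → N1 → N2 → N4 → N3 → Depot costs 130.
Optimal: Depot → N1 → N3 → N4 → N2 → Depot costs 121 (by enumerating all 12 distinct tours).
Excess = 130 − 121 = 9.

Excess over optimum: 9 miles.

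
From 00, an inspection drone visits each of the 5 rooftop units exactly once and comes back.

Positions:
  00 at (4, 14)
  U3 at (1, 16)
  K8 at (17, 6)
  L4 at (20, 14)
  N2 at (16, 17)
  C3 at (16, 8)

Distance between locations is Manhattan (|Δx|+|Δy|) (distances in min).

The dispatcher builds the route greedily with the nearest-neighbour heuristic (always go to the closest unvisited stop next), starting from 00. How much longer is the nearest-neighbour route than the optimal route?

00: U3=5, N2=15, L4=16, C3=18, K8=21 ⇒ U3
U3: N2=16, L4=21, C3=23, K8=26 ⇒ N2
N2: L4=7, C3=9, K8=12 ⇒ L4
L4: C3=10, K8=11 ⇒ C3
C3: K8=3 ⇒ K8
NN route 00 → U3 → N2 → L4 → C3 → K8 → 00 costs 62.
Optimal: 00 → U3 → N2 → L4 → K8 → C3 → 00 costs 60 (by enumerating all 60 distinct tours).
Excess = 62 − 60 = 2.

The nearest-neighbour route is 2 min longer than optimal.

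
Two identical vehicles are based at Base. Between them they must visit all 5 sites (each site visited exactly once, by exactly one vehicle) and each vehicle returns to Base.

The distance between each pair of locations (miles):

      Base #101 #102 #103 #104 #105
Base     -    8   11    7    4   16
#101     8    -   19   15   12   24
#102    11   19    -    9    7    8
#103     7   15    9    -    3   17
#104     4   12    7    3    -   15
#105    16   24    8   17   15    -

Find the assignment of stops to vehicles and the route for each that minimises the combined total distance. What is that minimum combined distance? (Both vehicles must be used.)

Minimum combined distance: 56 miles.

Check every non-empty split of the stops between the two vehicles; for each half take its own optimal tour:
  {#101} + {#102, #103, #104, #105}: 16 + 40 = 56
  {#102} + {#101, #103, #104, #105}: 22 + 56 = 78
  {#101, #102} + {#103, #104, #105}: 38 + 40 = 78
  {#103} + {#101, #102, #104, #105}: 14 + 51 = 65
  {#101, #103} + {#102, #104, #105}: 30 + 35 = 65
  {#102, #103} + {#101, #104, #105}: 27 + 51 = 78
  … (15 splits in total)
Best: vehicle 1 Base → #101 → Base = 16; vehicle 2 Base → #104 → #103 → #102 → #105 → Base = 40; combined 56.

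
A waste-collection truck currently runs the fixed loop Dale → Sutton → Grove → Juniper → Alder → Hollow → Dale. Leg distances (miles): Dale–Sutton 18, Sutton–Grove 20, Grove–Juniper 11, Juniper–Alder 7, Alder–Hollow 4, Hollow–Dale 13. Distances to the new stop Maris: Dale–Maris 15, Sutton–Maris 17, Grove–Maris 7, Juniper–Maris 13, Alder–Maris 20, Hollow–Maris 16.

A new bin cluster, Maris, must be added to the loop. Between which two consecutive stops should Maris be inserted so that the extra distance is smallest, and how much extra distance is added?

Minimum extra distance: 4 miles, inserting Maris between Sutton and Grove.

Insertion cost between consecutive stops i–j is d(i,Maris) + d(Maris,j) − d(i,j):
  between Dale and Sutton: 15 + 17 − 18 = 14
  between Sutton and Grove: 17 + 7 − 20 = 4
  between Grove and Juniper: 7 + 13 − 11 = 9
  between Juniper and Alder: 13 + 20 − 7 = 26
  between Alder and Hollow: 20 + 16 − 4 = 32
  between Hollow and Dale: 16 + 15 − 13 = 18
Cheapest insertion is between Sutton and Grove, adding 4.
New total = 73 + 4 = 77.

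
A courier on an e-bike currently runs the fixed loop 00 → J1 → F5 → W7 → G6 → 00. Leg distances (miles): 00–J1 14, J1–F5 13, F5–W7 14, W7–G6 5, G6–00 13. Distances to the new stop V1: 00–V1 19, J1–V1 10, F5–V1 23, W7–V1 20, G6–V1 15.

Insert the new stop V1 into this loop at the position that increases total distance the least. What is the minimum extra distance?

+15 miles — insert V1 between 00 and J1.

Insertion cost between consecutive stops i–j is d(i,V1) + d(V1,j) − d(i,j):
  between 00 and J1: 19 + 10 − 14 = 15
  between J1 and F5: 10 + 23 − 13 = 20
  between F5 and W7: 23 + 20 − 14 = 29
  between W7 and G6: 20 + 15 − 5 = 30
  between G6 and 00: 15 + 19 − 13 = 21
Cheapest insertion is between 00 and J1, adding 15.
New total = 59 + 15 = 74.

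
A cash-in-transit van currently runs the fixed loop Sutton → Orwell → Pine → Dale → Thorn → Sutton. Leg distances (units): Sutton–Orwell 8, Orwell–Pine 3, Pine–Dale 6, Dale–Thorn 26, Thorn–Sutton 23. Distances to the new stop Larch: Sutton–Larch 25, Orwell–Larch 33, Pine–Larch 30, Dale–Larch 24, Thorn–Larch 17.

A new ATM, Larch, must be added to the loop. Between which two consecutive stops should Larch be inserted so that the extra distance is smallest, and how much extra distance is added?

Insertion cost between consecutive stops i–j is d(i,Larch) + d(Larch,j) − d(i,j):
  between Sutton and Orwell: 25 + 33 − 8 = 50
  between Orwell and Pine: 33 + 30 − 3 = 60
  between Pine and Dale: 30 + 24 − 6 = 48
  between Dale and Thorn: 24 + 17 − 26 = 15
  between Thorn and Sutton: 17 + 25 − 23 = 19
Cheapest insertion is between Dale and Thorn, adding 15.
New total = 66 + 15 = 81.

Minimum extra distance: 15, inserting Larch between Dale and Thorn.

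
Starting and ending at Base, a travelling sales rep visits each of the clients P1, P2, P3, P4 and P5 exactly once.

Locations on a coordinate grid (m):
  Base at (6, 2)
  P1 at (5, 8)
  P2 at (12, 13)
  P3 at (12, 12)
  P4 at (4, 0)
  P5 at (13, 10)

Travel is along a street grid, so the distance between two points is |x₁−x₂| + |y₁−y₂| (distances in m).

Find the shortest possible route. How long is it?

With 5 stops there are 5!/2 = 60 distinct round trips (a route and its reverse cost the same).
Base → P1 → P2 → P3 → P4 → P5 → Base: 7+12+1+20+19+15 = 74
Base → P1 → P2 → P3 → P5 → P4 → Base: 7+12+1+3+19+4 = 46
Base → P1 → P2 → P4 → P3 → P5 → Base: 7+12+21+20+3+15 = 78
Base → P1 → P2 → P4 → P5 → P3 → Base: 7+12+21+19+3+16 = 78
Base → P1 → P2 → P5 → P3 → P4 → Base: 7+12+4+3+20+4 = 50
Base → P1 → P2 → P5 → P4 → P3 → Base: 7+12+4+19+20+16 = 78
Base → P1 → P3 → P2 → P4 → P5 → Base: 7+11+1+21+19+15 = 74
Base → P1 → P3 → P2 → P5 → P4 → Base: 7+11+1+4+19+4 = 46
Base → P1 → P3 → P4 → P2 → P5 → Base: 7+11+20+21+4+15 = 78
Base → P1 → P3 → P4 → P5 → P2 → Base: 7+11+20+19+4+17 = 78
Base → P1 → P3 → P5 → P2 → P4 → Base: 7+11+3+4+21+4 = 50
Base → P1 → P3 → P5 → P4 → P2 → Base: 7+11+3+19+21+17 = 78
Base → P1 → P4 → P2 → P3 → P5 → Base: 7+9+21+1+3+15 = 56
Base → P1 → P4 → P2 → P5 → P3 → Base: 7+9+21+4+3+16 = 60
… (46 more)
Base → P2 → P3 → P5 → P1 → P4 → Base: 17+1+3+10+9+4 = 44  ← best
The minimum is 44.
One optimal route: Base → P2 → P3 → P5 → P1 → P4 → Base (or its reverse).

Shortest round trip = 44 m.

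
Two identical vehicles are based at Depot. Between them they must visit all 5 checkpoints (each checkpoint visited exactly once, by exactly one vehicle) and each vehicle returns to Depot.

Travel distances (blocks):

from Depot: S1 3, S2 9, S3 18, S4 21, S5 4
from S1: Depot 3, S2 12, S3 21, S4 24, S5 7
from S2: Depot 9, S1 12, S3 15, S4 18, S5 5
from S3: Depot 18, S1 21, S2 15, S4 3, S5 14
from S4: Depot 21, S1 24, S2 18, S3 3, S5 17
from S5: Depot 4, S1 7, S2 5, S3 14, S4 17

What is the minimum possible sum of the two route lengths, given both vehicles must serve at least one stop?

Check every non-empty split of the stops between the two vehicles; for each half take its own optimal tour:
  {S1} + {S2, S3, S4, S5}: 6 + 48 = 54
  {S2} + {S1, S3, S4, S5}: 18 + 48 = 66
  {S1, S2} + {S3, S4, S5}: 24 + 42 = 66
  {S3} + {S1, S2, S4, S5}: 36 + 54 = 90
  {S1, S3} + {S2, S4, S5}: 42 + 48 = 90
  {S2, S3} + {S1, S4, S5}: 42 + 48 = 90
  … (15 splits in total)
Best: vehicle 1 Depot → S1 → Depot = 6; vehicle 2 Depot → S2 → S3 → S4 → S5 → Depot = 48; combined 54.

54 blocks — the smallest possible combined total.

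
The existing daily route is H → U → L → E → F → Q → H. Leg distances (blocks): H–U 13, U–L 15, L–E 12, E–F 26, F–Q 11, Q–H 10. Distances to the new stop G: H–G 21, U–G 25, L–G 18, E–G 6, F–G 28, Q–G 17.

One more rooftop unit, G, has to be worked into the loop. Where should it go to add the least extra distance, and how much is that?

Insertion cost between consecutive stops i–j is d(i,G) + d(G,j) − d(i,j):
  between H and U: 21 + 25 − 13 = 33
  between U and L: 25 + 18 − 15 = 28
  between L and E: 18 + 6 − 12 = 12
  between E and F: 6 + 28 − 26 = 8
  between F and Q: 28 + 17 − 11 = 34
  between Q and H: 17 + 21 − 10 = 28
Cheapest insertion is between E and F, adding 8.
New total = 87 + 8 = 95.

Minimum extra distance: 8 blocks, inserting G between E and F.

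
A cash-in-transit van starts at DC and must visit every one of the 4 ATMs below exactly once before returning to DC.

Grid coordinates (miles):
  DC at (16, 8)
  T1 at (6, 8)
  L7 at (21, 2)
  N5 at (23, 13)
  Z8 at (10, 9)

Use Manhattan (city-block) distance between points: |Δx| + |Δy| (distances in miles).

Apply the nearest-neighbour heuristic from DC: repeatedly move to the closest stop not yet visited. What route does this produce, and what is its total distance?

Nearest-neighbour total = 58 miles; route DC → Z8 → T1 → L7 → N5 → DC.

At DC the remaining stops are Z8 7, T1 10, L7 11, N5 12; go to Z8.
At Z8 the remaining stops are T1 5, N5 17, L7 18; go to T1.
At T1 the remaining stops are L7 21, N5 22; go to L7.
At L7 the remaining stops are N5 13; go to N5.
Return N5→DC: 12.
Total = 7 + 5 + 21 + 13 + 12 = 58.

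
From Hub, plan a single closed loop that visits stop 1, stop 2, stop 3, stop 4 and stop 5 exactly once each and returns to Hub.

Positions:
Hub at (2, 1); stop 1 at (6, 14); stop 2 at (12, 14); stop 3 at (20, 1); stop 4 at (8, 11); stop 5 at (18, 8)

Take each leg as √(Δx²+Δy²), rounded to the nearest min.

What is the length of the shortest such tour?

Minimum total distance: 55 min.

There are 60 distinct closed tours to check (reversals are equivalent).
Hub→stop 1→stop 2→stop 3→stop 4→stop 5→Hub: 14+6+15+16+10+17 = 78
Hub→stop 1→stop 2→stop 3→stop 5→stop 4→Hub: 14+6+15+7+10+12 = 64
Hub→stop 1→stop 2→stop 4→stop 3→stop 5→Hub: 14+6+5+16+7+17 = 65
Hub→stop 1→stop 2→stop 4→stop 5→stop 3→Hub: 14+6+5+10+7+18 = 60
Hub→stop 1→stop 2→stop 5→stop 3→stop 4→Hub: 14+6+8+7+16+12 = 63
Hub→stop 1→stop 2→stop 5→stop 4→stop 3→Hub: 14+6+8+10+16+18 = 72
Hub→stop 1→stop 3→stop 2→stop 4→stop 5→Hub: 14+19+15+5+10+17 = 80
Hub→stop 1→stop 3→stop 2→stop 5→stop 4→Hub: 14+19+15+8+10+12 = 78
Hub→stop 1→stop 3→stop 4→stop 2→stop 5→Hub: 14+19+16+5+8+17 = 79
Hub→stop 1→stop 3→stop 4→stop 5→stop 2→Hub: 14+19+16+10+8+16 = 83
Hub→stop 1→stop 3→stop 5→stop 2→stop 4→Hub: 14+19+7+8+5+12 = 65
Hub→stop 1→stop 3→stop 5→stop 4→stop 2→Hub: 14+19+7+10+5+16 = 71
Hub→stop 1→stop 4→stop 2→stop 3→stop 5→Hub: 14+4+5+15+7+17 = 62
Hub→stop 1→stop 4→stop 2→stop 5→stop 3→Hub: 14+4+5+8+7+18 = 56
… (46 more)
Hub→stop 3→stop 5→stop 2→stop 1→stop 4→Hub: 18+7+8+6+4+12 = 55  ← best
The minimum is 55.
One optimal route: Hub → stop 3 → stop 5 → stop 2 → stop 1 → stop 4 → Hub (or its reverse).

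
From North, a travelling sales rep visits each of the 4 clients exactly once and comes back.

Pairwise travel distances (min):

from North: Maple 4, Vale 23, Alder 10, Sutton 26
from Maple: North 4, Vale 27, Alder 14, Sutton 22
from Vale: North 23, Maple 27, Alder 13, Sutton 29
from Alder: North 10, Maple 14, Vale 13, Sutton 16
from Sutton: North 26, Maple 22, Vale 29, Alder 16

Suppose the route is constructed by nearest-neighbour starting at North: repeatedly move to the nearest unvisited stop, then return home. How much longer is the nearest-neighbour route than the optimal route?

The nearest-neighbour route is 8 min longer than optimal.

North: Maple=4, Alder=10, Vale=23, Sutton=26 ⇒ Maple
Maple: Alder=14, Sutton=22, Vale=27 ⇒ Alder
Alder: Vale=13, Sutton=16 ⇒ Vale
Vale: Sutton=29 ⇒ Sutton
NN route North → Maple → Alder → Vale → Sutton → North costs 86.
Optimal: North → Maple → Sutton → Vale → Alder → North costs 78 (by enumerating all 12 distinct tours).
Excess = 86 − 78 = 8.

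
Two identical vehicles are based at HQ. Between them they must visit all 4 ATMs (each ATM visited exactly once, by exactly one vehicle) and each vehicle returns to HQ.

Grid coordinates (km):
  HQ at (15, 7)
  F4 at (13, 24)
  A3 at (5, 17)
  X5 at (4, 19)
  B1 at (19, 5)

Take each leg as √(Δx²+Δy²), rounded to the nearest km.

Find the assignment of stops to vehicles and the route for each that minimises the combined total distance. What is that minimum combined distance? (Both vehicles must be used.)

Check every non-empty split of the stops between the two vehicles; for each half take its own optimal tour:
  {F4} + {A3, X5, B1}: 34 + 40 = 74
  {A3} + {F4, X5, B1}: 28 + 50 = 78
  {F4, A3} + {X5, B1}: 42 + 41 = 83
  {X5} + {F4, A3, B1}: 32 + 49 = 81
  {F4, X5} + {A3, B1}: 43 + 36 = 79
  {A3, X5} + {F4, B1}: 32 + 41 = 73
  … (7 splits in total)
  {F4, A3, X5} + {B1}: 43 + 8 = 51  ← best
Best: vehicle 1 HQ → F4 → X5 → A3 → HQ = 43; vehicle 2 HQ → B1 → HQ = 8; combined 51.

Minimum combined distance: 51 km.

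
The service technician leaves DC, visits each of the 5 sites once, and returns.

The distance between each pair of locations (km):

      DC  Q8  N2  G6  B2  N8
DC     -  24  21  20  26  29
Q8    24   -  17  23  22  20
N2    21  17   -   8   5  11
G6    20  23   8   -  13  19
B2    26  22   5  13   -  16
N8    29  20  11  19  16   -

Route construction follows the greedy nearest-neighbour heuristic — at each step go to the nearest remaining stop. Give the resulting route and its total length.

From DC: distances to unvisited — G6=20, N2=21, Q8=24, B2=26, N8=29. Nearest is G6 (20).
From G6: distances to unvisited — N2=8, B2=13, N8=19, Q8=23. Nearest is N2 (8).
From N2: distances to unvisited — B2=5, N8=11, Q8=17. Nearest is B2 (5).
From B2: distances to unvisited — N8=16, Q8=22. Nearest is N8 (16).
From N8: distances to unvisited — Q8=20. Nearest is Q8 (20).
Return Q8→DC: 24.
Total = 20 + 8 + 5 + 16 + 20 + 24 = 93.

93 km along DC → G6 → N2 → B2 → N8 → Q8 → DC.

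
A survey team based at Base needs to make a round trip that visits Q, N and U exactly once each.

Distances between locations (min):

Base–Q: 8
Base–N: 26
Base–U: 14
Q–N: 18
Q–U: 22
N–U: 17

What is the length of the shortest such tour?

57 min — the shortest possible round trip.

With 3 stops there are 3!/2 = 3 distinct round trips (a route and its reverse cost the same).
Base - Q - N - U - Base: 8+18+17+14 = 57
Base - Q - U - N - Base: 8+22+17+26 = 73
Base - N - Q - U - Base: 26+18+22+14 = 80
The minimum is 57.
One optimal route: Base → Q → N → U → Base (or its reverse).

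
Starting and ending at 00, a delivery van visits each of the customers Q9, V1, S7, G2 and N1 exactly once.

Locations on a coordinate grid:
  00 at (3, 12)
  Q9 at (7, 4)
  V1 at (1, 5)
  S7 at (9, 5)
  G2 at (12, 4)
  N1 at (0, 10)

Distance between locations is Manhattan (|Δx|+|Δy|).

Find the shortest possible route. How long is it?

Shortest round trip = 40.

00-Q9-V1-S7-G2-N1-00: 12+7+8+4+18+5 = 54
00-Q9-V1-S7-N1-G2-00: 12+7+8+14+18+17 = 76
00-Q9-V1-G2-S7-N1-00: 12+7+12+4+14+5 = 54
00-Q9-V1-G2-N1-S7-00: 12+7+12+18+14+13 = 76
00-Q9-V1-N1-S7-G2-00: 12+7+6+14+4+17 = 60
00-Q9-V1-N1-G2-S7-00: 12+7+6+18+4+13 = 60
00-Q9-S7-V1-G2-N1-00: 12+3+8+12+18+5 = 58
00-Q9-S7-V1-N1-G2-00: 12+3+8+6+18+17 = 64
00-Q9-S7-G2-V1-N1-00: 12+3+4+12+6+5 = 42
00-Q9-S7-G2-N1-V1-00: 12+3+4+18+6+9 = 52
00-Q9-S7-N1-V1-G2-00: 12+3+14+6+12+17 = 64
00-Q9-S7-N1-G2-V1-00: 12+3+14+18+12+9 = 68
00-Q9-G2-V1-S7-N1-00: 12+5+12+8+14+5 = 56
00-Q9-G2-V1-N1-S7-00: 12+5+12+6+14+13 = 62
… (46 more)
00-Q9-G2-S7-V1-N1-00: 12+5+4+8+6+5 = 40  ← best
The minimum is 40.
One optimal route: 00 → Q9 → G2 → S7 → V1 → N1 → 00 (or its reverse).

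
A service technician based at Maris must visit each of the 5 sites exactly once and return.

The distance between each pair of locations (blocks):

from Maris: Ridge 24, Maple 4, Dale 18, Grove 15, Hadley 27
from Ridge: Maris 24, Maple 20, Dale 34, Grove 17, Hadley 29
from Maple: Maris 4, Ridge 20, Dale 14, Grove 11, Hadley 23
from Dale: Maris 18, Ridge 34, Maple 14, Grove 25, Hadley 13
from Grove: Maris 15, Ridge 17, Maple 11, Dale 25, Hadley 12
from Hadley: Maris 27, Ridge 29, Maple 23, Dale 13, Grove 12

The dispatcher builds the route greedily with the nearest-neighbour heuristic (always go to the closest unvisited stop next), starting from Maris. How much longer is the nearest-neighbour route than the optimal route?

From Maris: Maple=4, Grove=15, Dale=18, Ridge=24, Hadley=27 → choose Maple (4).
From Maple: Grove=11, Dale=14, Ridge=20, Hadley=23 → choose Grove (11).
From Grove: Hadley=12, Ridge=17, Dale=25 → choose Hadley (12).
From Hadley: Dale=13, Ridge=29 → choose Dale (13).
From Dale: Ridge=34 → choose Ridge (34).
NN route Maris → Maple → Grove → Hadley → Dale → Ridge → Maris costs 98.
Optimal: Maris → Ridge → Grove → Hadley → Dale → Maple → Maris costs 84 (by enumerating all 60 distinct tours).
Excess = 98 − 84 = 14.

The nearest-neighbour route is 14 blocks longer than optimal.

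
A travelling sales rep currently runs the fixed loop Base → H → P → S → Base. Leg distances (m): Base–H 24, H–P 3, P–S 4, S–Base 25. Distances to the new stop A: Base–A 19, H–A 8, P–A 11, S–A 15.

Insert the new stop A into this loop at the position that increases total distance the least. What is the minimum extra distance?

Adding 3 m by placing A on the Base–H leg.

Insertion cost between consecutive stops i–j is d(i,A) + d(A,j) − d(i,j):
  between Base and H: 19 + 8 − 24 = 3
  between H and P: 8 + 11 − 3 = 16
  between P and S: 11 + 15 − 4 = 22
  between S and Base: 15 + 19 − 25 = 9
Cheapest insertion is between Base and H, adding 3.
New total = 56 + 3 = 59.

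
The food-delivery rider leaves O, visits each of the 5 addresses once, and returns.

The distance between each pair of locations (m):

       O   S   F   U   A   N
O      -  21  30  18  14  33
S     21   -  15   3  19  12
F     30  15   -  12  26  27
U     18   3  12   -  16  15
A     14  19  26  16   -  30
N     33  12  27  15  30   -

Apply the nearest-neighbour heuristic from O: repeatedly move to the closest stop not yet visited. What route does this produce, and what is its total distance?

Nearest-neighbour total = 102 m; route O → A → U → S → N → F → O.

From O: distances to unvisited — A=14, U=18, S=21, F=30, N=33. Nearest is A (14).
From A: distances to unvisited — U=16, S=19, F=26, N=30. Nearest is U (16).
From U: distances to unvisited — S=3, F=12, N=15. Nearest is S (3).
From S: distances to unvisited — N=12, F=15. Nearest is N (12).
From N: distances to unvisited — F=27. Nearest is F (27).
Return F→O: 30.
Total = 14 + 16 + 3 + 12 + 27 + 30 = 102.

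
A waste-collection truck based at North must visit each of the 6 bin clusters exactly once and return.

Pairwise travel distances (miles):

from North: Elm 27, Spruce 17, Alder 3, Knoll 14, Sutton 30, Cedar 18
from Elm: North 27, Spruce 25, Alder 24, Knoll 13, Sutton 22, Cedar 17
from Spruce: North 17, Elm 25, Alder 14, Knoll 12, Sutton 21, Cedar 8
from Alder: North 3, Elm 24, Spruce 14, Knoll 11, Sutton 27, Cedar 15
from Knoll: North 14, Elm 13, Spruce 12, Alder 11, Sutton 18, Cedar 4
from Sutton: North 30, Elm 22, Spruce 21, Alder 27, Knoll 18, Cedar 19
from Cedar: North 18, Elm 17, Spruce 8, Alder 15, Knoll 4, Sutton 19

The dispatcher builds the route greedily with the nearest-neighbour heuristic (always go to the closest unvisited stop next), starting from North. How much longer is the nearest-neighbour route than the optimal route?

Excess over optimum: 3 miles.

North: Alder=3, Knoll=14, Spruce=17, Cedar=18, Elm=27, Sutton=30 ⇒ Alder
Alder: Knoll=11, Spruce=14, Cedar=15, Elm=24, Sutton=27 ⇒ Knoll
Knoll: Cedar=4, Spruce=12, Elm=13, Sutton=18 ⇒ Cedar
Cedar: Spruce=8, Elm=17, Sutton=19 ⇒ Spruce
Spruce: Sutton=21, Elm=25 ⇒ Sutton
Sutton: Elm=22 ⇒ Elm
NN route North → Alder → Knoll → Cedar → Spruce → Sutton → Elm → North costs 96.
Optimal: North → Spruce → Cedar → Sutton → Elm → Knoll → Alder → North costs 93 (by enumerating all 360 distinct tours).
Excess = 96 − 93 = 3.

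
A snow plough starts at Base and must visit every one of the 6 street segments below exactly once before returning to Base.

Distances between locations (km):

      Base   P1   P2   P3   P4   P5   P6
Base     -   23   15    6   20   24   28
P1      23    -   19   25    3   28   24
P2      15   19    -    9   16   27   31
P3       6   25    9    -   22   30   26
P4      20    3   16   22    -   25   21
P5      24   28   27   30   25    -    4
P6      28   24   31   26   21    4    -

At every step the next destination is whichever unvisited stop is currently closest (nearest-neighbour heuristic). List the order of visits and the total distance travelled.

Base → [P3:6 / P2:15 / P4:20 / P1:23 / P5:24 / P6:28] → P3 (6)
P3 → [P2:9 / P4:22 / P1:25 / P6:26 / P5:30] → P2 (9)
P2 → [P4:16 / P1:19 / P5:27 / P6:31] → P4 (16)
P4 → [P1:3 / P6:21 / P5:25] → P1 (3)
P1 → [P6:24 / P5:28] → P6 (24)
P6 → [P5:4] → P5 (4)
Return P5→Base: 24.
Total = 6 + 9 + 16 + 3 + 24 + 4 + 24 = 86.

Nearest-neighbour total = 86 km; route Base → P3 → P2 → P4 → P1 → P6 → P5 → Base.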